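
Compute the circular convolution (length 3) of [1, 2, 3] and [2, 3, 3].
Use y[k] = Σ_j u[j]·v[(k-j) mod 3]. y[0] = 1×2 + 2×3 + 3×3 = 17; y[1] = 1×3 + 2×2 + 3×3 = 16; y[2] = 1×3 + 2×3 + 3×2 = 15. Result: [17, 16, 15]

[17, 16, 15]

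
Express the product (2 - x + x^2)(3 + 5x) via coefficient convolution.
Ascending coefficients: a = [2, -1, 1], b = [3, 5]. c[0] = 2×3 = 6; c[1] = 2×5 + -1×3 = 7; c[2] = -1×5 + 1×3 = -2; c[3] = 1×5 = 5. Result coefficients: [6, 7, -2, 5] → 6 + 7x - 2x^2 + 5x^3

6 + 7x - 2x^2 + 5x^3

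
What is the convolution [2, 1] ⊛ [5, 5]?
y[0] = 2×5 = 10; y[1] = 2×5 + 1×5 = 15; y[2] = 1×5 = 5

[10, 15, 5]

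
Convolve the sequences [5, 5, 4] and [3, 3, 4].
y[0] = 5×3 = 15; y[1] = 5×3 + 5×3 = 30; y[2] = 5×4 + 5×3 + 4×3 = 47; y[3] = 5×4 + 4×3 = 32; y[4] = 4×4 = 16

[15, 30, 47, 32, 16]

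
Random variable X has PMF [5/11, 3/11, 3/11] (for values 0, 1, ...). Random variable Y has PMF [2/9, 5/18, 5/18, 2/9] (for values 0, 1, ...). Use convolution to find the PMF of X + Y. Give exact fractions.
P(X+Y=k) = Σ_i P(X=i)·P(Y=k-i) — a convolution of [5/11, 3/11, 3/11] and [2/9, 5/18, 5/18, 2/9]. P(X+Y=0) = (5/11)×(2/9) = 10/99; P(X+Y=1) = (5/11)×(5/18) + (3/11)×(2/9) = 25/198 + 2/33 = 37/198; P(X+Y=2) = (5/11)×(5/18) + (3/11)×(5/18) + (3/11)×(2/9) = 25/198 + 5/66 + 2/33 = 26/99; P(X+Y=3) = (5/11)×(2/9) + (3/11)×(5/18) + (3/11)×(5/18) = 10/99 + 5/66 + 5/66 = 25/99; P(X+Y=4) = (3/11)×(2/9) + (3/11)×(5/18) = 2/33 + 5/66 = 3/22; P(X+Y=5) = (3/11)×(2/9) = 2/33. PMF: [10/99, 37/198, 26/99, 25/99, 3/22, 2/33] (sums to 1 ✓)

[10/99, 37/198, 26/99, 25/99, 3/22, 2/33]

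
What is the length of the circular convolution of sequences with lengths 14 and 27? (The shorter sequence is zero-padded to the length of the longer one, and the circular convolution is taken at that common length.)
Circular convolution (zero-padding the shorter input) has length max(m, n) = max(14, 27) = 27

27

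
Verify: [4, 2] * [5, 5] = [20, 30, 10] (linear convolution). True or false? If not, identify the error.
Recompute linear convolution of [4, 2] and [5, 5]: y[0] = 4×5 = 20; y[1] = 4×5 + 2×5 = 30; y[2] = 2×5 = 10 → [20, 30, 10]. Given [20, 30, 10] matches, so answer: Yes

Yes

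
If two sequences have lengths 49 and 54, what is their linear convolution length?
Linear/full convolution length: m + n - 1 = 49 + 54 - 1 = 102

102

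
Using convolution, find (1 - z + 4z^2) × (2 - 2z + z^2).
Ascending coefficients: a = [1, -1, 4], b = [2, -2, 1]. c[0] = 1×2 = 2; c[1] = 1×-2 + -1×2 = -4; c[2] = 1×1 + -1×-2 + 4×2 = 11; c[3] = -1×1 + 4×-2 = -9; c[4] = 4×1 = 4. Result coefficients: [2, -4, 11, -9, 4] → 2 - 4z + 11z^2 - 9z^3 + 4z^4

2 - 4z + 11z^2 - 9z^3 + 4z^4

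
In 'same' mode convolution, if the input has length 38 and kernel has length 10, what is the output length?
'Same' mode returns an output with the same length as the input: 38

38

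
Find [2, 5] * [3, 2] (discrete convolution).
y[0] = 2×3 = 6; y[1] = 2×2 + 5×3 = 19; y[2] = 5×2 = 10

[6, 19, 10]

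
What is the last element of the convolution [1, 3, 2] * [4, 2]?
Use y[k] = Σ_i a[i]·b[k-i] at k=3. y[3] = 2×2 = 4

4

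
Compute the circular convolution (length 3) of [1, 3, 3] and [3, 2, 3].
Use y[k] = Σ_j a[j]·b[(k-j) mod 3]. y[0] = 1×3 + 3×3 + 3×2 = 18; y[1] = 1×2 + 3×3 + 3×3 = 20; y[2] = 1×3 + 3×2 + 3×3 = 18. Result: [18, 20, 18]

[18, 20, 18]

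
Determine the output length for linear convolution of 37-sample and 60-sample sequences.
Linear/full convolution length: m + n - 1 = 37 + 60 - 1 = 96

96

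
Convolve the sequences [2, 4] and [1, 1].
y[0] = 2×1 = 2; y[1] = 2×1 + 4×1 = 6; y[2] = 4×1 = 4

[2, 6, 4]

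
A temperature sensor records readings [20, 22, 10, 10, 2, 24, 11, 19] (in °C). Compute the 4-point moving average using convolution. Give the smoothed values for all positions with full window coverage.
4-point moving average kernel = [1, 1, 1, 1]. Apply in 'valid' mode (full window coverage): avg[0] = (20 + 22 + 10 + 10) / 4 = 15.5; avg[1] = (22 + 10 + 10 + 2) / 4 = 11.0; avg[2] = (10 + 10 + 2 + 24) / 4 = 11.5; avg[3] = (10 + 2 + 24 + 11) / 4 = 11.75; avg[4] = (2 + 24 + 11 + 19) / 4 = 14.0. Smoothed values: [15.5, 11.0, 11.5, 11.75, 14.0]

[15.5, 11.0, 11.5, 11.75, 14.0]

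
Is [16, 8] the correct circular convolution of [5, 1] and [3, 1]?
Recompute circular convolution of [5, 1] and [3, 1]: y[0] = 5×3 + 1×1 = 16; y[1] = 5×1 + 1×3 = 8 → [16, 8]. Given [16, 8] matches, so answer: Yes

Yes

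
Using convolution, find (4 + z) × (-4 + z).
Ascending coefficients: a = [4, 1], b = [-4, 1]. c[0] = 4×-4 = -16; c[1] = 4×1 + 1×-4 = 0; c[2] = 1×1 = 1. Result coefficients: [-16, 0, 1] → -16 + z^2

-16 + z^2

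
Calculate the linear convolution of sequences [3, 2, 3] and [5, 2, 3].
y[0] = 3×5 = 15; y[1] = 3×2 + 2×5 = 16; y[2] = 3×3 + 2×2 + 3×5 = 28; y[3] = 2×3 + 3×2 = 12; y[4] = 3×3 = 9

[15, 16, 28, 12, 9]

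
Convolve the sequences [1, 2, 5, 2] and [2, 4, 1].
y[0] = 1×2 = 2; y[1] = 1×4 + 2×2 = 8; y[2] = 1×1 + 2×4 + 5×2 = 19; y[3] = 2×1 + 5×4 + 2×2 = 26; y[4] = 5×1 + 2×4 = 13; y[5] = 2×1 = 2

[2, 8, 19, 26, 13, 2]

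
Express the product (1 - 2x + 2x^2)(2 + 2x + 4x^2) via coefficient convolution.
Ascending coefficients: a = [1, -2, 2], b = [2, 2, 4]. c[0] = 1×2 = 2; c[1] = 1×2 + -2×2 = -2; c[2] = 1×4 + -2×2 + 2×2 = 4; c[3] = -2×4 + 2×2 = -4; c[4] = 2×4 = 8. Result coefficients: [2, -2, 4, -4, 8] → 2 - 2x + 4x^2 - 4x^3 + 8x^4

2 - 2x + 4x^2 - 4x^3 + 8x^4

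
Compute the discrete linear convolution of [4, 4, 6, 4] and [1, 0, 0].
y[0] = 4×1 = 4; y[1] = 4×0 + 4×1 = 4; y[2] = 4×0 + 4×0 + 6×1 = 6; y[3] = 4×0 + 6×0 + 4×1 = 4; y[4] = 6×0 + 4×0 = 0; y[5] = 4×0 = 0

[4, 4, 6, 4, 0, 0]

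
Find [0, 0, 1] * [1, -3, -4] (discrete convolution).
y[0] = 0×1 = 0; y[1] = 0×-3 + 0×1 = 0; y[2] = 0×-4 + 0×-3 + 1×1 = 1; y[3] = 0×-4 + 1×-3 = -3; y[4] = 1×-4 = -4

[0, 0, 1, -3, -4]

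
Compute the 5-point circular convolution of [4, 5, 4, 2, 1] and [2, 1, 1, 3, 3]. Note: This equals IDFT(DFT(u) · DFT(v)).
Either evaluate y[k] = Σ_j u[j]·v[(k-j) mod 5] directly, or use IDFT(DFT(u) · DFT(v)). y[0] = 4×2 + 5×3 + 4×3 + 2×1 + 1×1 = 38; y[1] = 4×1 + 5×2 + 4×3 + 2×3 + 1×1 = 33; y[2] = 4×1 + 5×1 + 4×2 + 2×3 + 1×3 = 26; y[3] = 4×3 + 5×1 + 4×1 + 2×2 + 1×3 = 28; y[4] = 4×3 + 5×3 + 4×1 + 2×1 + 1×2 = 35. Result: [38, 33, 26, 28, 35]

[38, 33, 26, 28, 35]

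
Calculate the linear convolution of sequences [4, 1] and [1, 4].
y[0] = 4×1 = 4; y[1] = 4×4 + 1×1 = 17; y[2] = 1×4 = 4

[4, 17, 4]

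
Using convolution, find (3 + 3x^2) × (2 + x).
Ascending coefficients: a = [3, 0, 3], b = [2, 1]. c[0] = 3×2 = 6; c[1] = 3×1 + 0×2 = 3; c[2] = 0×1 + 3×2 = 6; c[3] = 3×1 = 3. Result coefficients: [6, 3, 6, 3] → 6 + 3x + 6x^2 + 3x^3

6 + 3x + 6x^2 + 3x^3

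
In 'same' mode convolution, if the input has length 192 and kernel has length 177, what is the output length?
'Same' mode returns an output with the same length as the input: 192

192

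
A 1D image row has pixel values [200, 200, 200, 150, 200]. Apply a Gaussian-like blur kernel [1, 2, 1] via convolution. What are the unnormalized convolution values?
Convolve image row [200, 200, 200, 150, 200] with kernel [1, 2, 1]: y[0] = 200×1 = 200; y[1] = 200×2 + 200×1 = 600; y[2] = 200×1 + 200×2 + 200×1 = 800; y[3] = 200×1 + 200×2 + 150×1 = 750; y[4] = 200×1 + 150×2 + 200×1 = 700; y[5] = 150×1 + 200×2 = 550; y[6] = 200×1 = 200 → [200, 600, 800, 750, 700, 550, 200]. Normalization factor = sum(kernel) = 4.

[200, 600, 800, 750, 700, 550, 200]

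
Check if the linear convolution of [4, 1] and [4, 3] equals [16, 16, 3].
Recompute linear convolution of [4, 1] and [4, 3]: y[0] = 4×4 = 16; y[1] = 4×3 + 1×4 = 16; y[2] = 1×3 = 3 → [16, 16, 3]. Given [16, 16, 3] matches, so answer: Yes

Yes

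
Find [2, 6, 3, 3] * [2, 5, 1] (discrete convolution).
y[0] = 2×2 = 4; y[1] = 2×5 + 6×2 = 22; y[2] = 2×1 + 6×5 + 3×2 = 38; y[3] = 6×1 + 3×5 + 3×2 = 27; y[4] = 3×1 + 3×5 = 18; y[5] = 3×1 = 3

[4, 22, 38, 27, 18, 3]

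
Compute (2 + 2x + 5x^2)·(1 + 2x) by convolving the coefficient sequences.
Ascending coefficients: a = [2, 2, 5], b = [1, 2]. c[0] = 2×1 = 2; c[1] = 2×2 + 2×1 = 6; c[2] = 2×2 + 5×1 = 9; c[3] = 5×2 = 10. Result coefficients: [2, 6, 9, 10] → 2 + 6x + 9x^2 + 10x^3

2 + 6x + 9x^2 + 10x^3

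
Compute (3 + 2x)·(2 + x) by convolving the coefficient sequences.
Ascending coefficients: a = [3, 2], b = [2, 1]. c[0] = 3×2 = 6; c[1] = 3×1 + 2×2 = 7; c[2] = 2×1 = 2. Result coefficients: [6, 7, 2] → 6 + 7x + 2x^2

6 + 7x + 2x^2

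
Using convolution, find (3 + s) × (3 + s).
Ascending coefficients: a = [3, 1], b = [3, 1]. c[0] = 3×3 = 9; c[1] = 3×1 + 1×3 = 6; c[2] = 1×1 = 1. Result coefficients: [9, 6, 1] → 9 + 6s + s^2

9 + 6s + s^2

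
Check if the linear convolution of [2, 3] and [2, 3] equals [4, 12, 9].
Recompute linear convolution of [2, 3] and [2, 3]: y[0] = 2×2 = 4; y[1] = 2×3 + 3×2 = 12; y[2] = 3×3 = 9 → [4, 12, 9]. Given [4, 12, 9] matches, so answer: Yes

Yes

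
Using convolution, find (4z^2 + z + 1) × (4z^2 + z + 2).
Ascending coefficients: a = [1, 1, 4], b = [2, 1, 4]. c[0] = 1×2 = 2; c[1] = 1×1 + 1×2 = 3; c[2] = 1×4 + 1×1 + 4×2 = 13; c[3] = 1×4 + 4×1 = 8; c[4] = 4×4 = 16. Result coefficients: [2, 3, 13, 8, 16] → 16z^4 + 8z^3 + 13z^2 + 3z + 2

16z^4 + 8z^3 + 13z^2 + 3z + 2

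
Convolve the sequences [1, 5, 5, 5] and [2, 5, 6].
y[0] = 1×2 = 2; y[1] = 1×5 + 5×2 = 15; y[2] = 1×6 + 5×5 + 5×2 = 41; y[3] = 5×6 + 5×5 + 5×2 = 65; y[4] = 5×6 + 5×5 = 55; y[5] = 5×6 = 30

[2, 15, 41, 65, 55, 30]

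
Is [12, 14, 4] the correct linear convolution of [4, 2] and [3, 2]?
Recompute linear convolution of [4, 2] and [3, 2]: y[0] = 4×3 = 12; y[1] = 4×2 + 2×3 = 14; y[2] = 2×2 = 4 → [12, 14, 4]. Given [12, 14, 4] matches, so answer: Yes

Yes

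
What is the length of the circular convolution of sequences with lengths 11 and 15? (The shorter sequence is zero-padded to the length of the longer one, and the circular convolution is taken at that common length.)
Circular convolution (zero-padding the shorter input) has length max(m, n) = max(11, 15) = 15

15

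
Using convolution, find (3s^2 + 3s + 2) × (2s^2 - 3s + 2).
Ascending coefficients: a = [2, 3, 3], b = [2, -3, 2]. c[0] = 2×2 = 4; c[1] = 2×-3 + 3×2 = 0; c[2] = 2×2 + 3×-3 + 3×2 = 1; c[3] = 3×2 + 3×-3 = -3; c[4] = 3×2 = 6. Result coefficients: [4, 0, 1, -3, 6] → 6s^4 - 3s^3 + s^2 + 4

6s^4 - 3s^3 + s^2 + 4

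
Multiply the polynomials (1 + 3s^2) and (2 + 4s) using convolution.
Ascending coefficients: a = [1, 0, 3], b = [2, 4]. c[0] = 1×2 = 2; c[1] = 1×4 + 0×2 = 4; c[2] = 0×4 + 3×2 = 6; c[3] = 3×4 = 12. Result coefficients: [2, 4, 6, 12] → 2 + 4s + 6s^2 + 12s^3

2 + 4s + 6s^2 + 12s^3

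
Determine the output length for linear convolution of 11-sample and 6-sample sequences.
Linear/full convolution length: m + n - 1 = 11 + 6 - 1 = 16

16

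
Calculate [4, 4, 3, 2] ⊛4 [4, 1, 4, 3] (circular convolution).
Use y[k] = Σ_j u[j]·v[(k-j) mod 4]. y[0] = 4×4 + 4×3 + 3×4 + 2×1 = 42; y[1] = 4×1 + 4×4 + 3×3 + 2×4 = 37; y[2] = 4×4 + 4×1 + 3×4 + 2×3 = 38; y[3] = 4×3 + 4×4 + 3×1 + 2×4 = 39. Result: [42, 37, 38, 39]

[42, 37, 38, 39]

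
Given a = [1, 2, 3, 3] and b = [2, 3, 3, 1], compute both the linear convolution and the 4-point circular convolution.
Linear: y_lin[0] = 1×2 = 2; y_lin[1] = 1×3 + 2×2 = 7; y_lin[2] = 1×3 + 2×3 + 3×2 = 15; y_lin[3] = 1×1 + 2×3 + 3×3 + 3×2 = 22; y_lin[4] = 2×1 + 3×3 + 3×3 = 20; y_lin[5] = 3×1 + 3×3 = 12; y_lin[6] = 3×1 = 3 → [2, 7, 15, 22, 20, 12, 3]. Circular (length 4): y[0] = 1×2 + 2×1 + 3×3 + 3×3 = 22; y[1] = 1×3 + 2×2 + 3×1 + 3×3 = 19; y[2] = 1×3 + 2×3 + 3×2 + 3×1 = 18; y[3] = 1×1 + 2×3 + 3×3 + 3×2 = 22 → [22, 19, 18, 22]

Linear: [2, 7, 15, 22, 20, 12, 3], Circular: [22, 19, 18, 22]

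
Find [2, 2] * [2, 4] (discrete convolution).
y[0] = 2×2 = 4; y[1] = 2×4 + 2×2 = 12; y[2] = 2×4 = 8

[4, 12, 8]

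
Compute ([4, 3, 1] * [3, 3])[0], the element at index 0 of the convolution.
Use y[k] = Σ_i a[i]·b[k-i] at k=0. y[0] = 4×3 = 12

12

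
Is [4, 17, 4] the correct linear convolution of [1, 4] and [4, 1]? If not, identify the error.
Recompute linear convolution of [1, 4] and [4, 1]: y[0] = 1×4 = 4; y[1] = 1×1 + 4×4 = 17; y[2] = 4×1 = 4 → [4, 17, 4]. Given [4, 17, 4] matches, so answer: Yes

Yes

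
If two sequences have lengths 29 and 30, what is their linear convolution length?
Linear/full convolution length: m + n - 1 = 29 + 30 - 1 = 58

58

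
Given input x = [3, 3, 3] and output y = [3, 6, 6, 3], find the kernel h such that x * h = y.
Output length 4 = len(x) + len(h) - 1 ⇒ len(h) = 2. Solve h forward using h[k] = (y[k] - Σ_{i≥1} x[i]·h[k-i]) / x[0]: h[0] = y[0] / x[0] = 3 / 3 = 1; h[1] = (y[1] - 3×1) / x[0] = (6 - 3×1) / 3 = 1. So h = [1, 1]. Forward-check [3, 3, 3] * [1, 1]: y[0] = 3×1 = 3; y[1] = 3×1 + 3×1 = 6; y[2] = 3×1 + 3×1 = 6; y[3] = 3×1 = 3 → [3, 6, 6, 3] ✓

[1, 1]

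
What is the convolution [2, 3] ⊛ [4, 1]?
y[0] = 2×4 = 8; y[1] = 2×1 + 3×4 = 14; y[2] = 3×1 = 3

[8, 14, 3]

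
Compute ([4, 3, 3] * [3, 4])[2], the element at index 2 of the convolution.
Use y[k] = Σ_i a[i]·b[k-i] at k=2. y[2] = 3×4 + 3×3 = 21

21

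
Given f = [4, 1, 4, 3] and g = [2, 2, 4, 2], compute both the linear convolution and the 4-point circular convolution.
Linear: y_lin[0] = 4×2 = 8; y_lin[1] = 4×2 + 1×2 = 10; y_lin[2] = 4×4 + 1×2 + 4×2 = 26; y_lin[3] = 4×2 + 1×4 + 4×2 + 3×2 = 26; y_lin[4] = 1×2 + 4×4 + 3×2 = 24; y_lin[5] = 4×2 + 3×4 = 20; y_lin[6] = 3×2 = 6 → [8, 10, 26, 26, 24, 20, 6]. Circular (length 4): y[0] = 4×2 + 1×2 + 4×4 + 3×2 = 32; y[1] = 4×2 + 1×2 + 4×2 + 3×4 = 30; y[2] = 4×4 + 1×2 + 4×2 + 3×2 = 32; y[3] = 4×2 + 1×4 + 4×2 + 3×2 = 26 → [32, 30, 32, 26]

Linear: [8, 10, 26, 26, 24, 20, 6], Circular: [32, 30, 32, 26]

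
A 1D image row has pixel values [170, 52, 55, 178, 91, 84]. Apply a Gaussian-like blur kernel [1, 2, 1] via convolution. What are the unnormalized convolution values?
Convolve image row [170, 52, 55, 178, 91, 84] with kernel [1, 2, 1]: y[0] = 170×1 = 170; y[1] = 170×2 + 52×1 = 392; y[2] = 170×1 + 52×2 + 55×1 = 329; y[3] = 52×1 + 55×2 + 178×1 = 340; y[4] = 55×1 + 178×2 + 91×1 = 502; y[5] = 178×1 + 91×2 + 84×1 = 444; y[6] = 91×1 + 84×2 = 259; y[7] = 84×1 = 84 → [170, 392, 329, 340, 502, 444, 259, 84]. Normalization factor = sum(kernel) = 4.

[170, 392, 329, 340, 502, 444, 259, 84]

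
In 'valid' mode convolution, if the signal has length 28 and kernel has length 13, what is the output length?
'Valid' mode counts only positions where the kernel fully overlaps the signal: m - n + 1 = 28 - 13 + 1 = 16

16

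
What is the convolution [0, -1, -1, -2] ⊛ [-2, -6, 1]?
y[0] = 0×-2 = 0; y[1] = 0×-6 + -1×-2 = 2; y[2] = 0×1 + -1×-6 + -1×-2 = 8; y[3] = -1×1 + -1×-6 + -2×-2 = 9; y[4] = -1×1 + -2×-6 = 11; y[5] = -2×1 = -2

[0, 2, 8, 9, 11, -2]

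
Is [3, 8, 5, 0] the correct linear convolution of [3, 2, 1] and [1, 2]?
Recompute linear convolution of [3, 2, 1] and [1, 2]: y[0] = 3×1 = 3; y[1] = 3×2 + 2×1 = 8; y[2] = 2×2 + 1×1 = 5; y[3] = 1×2 = 2 → [3, 8, 5, 2]. Compare to given [3, 8, 5, 0]: they differ at index 3: given 0, correct 2, so answer: No

No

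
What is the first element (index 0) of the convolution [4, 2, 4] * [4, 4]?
Use y[k] = Σ_i a[i]·b[k-i] at k=0. y[0] = 4×4 = 16

16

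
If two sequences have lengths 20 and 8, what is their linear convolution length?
Linear/full convolution length: m + n - 1 = 20 + 8 - 1 = 27

27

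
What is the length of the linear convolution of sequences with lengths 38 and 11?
Linear/full convolution length: m + n - 1 = 38 + 11 - 1 = 48

48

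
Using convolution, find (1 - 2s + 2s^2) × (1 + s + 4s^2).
Ascending coefficients: a = [1, -2, 2], b = [1, 1, 4]. c[0] = 1×1 = 1; c[1] = 1×1 + -2×1 = -1; c[2] = 1×4 + -2×1 + 2×1 = 4; c[3] = -2×4 + 2×1 = -6; c[4] = 2×4 = 8. Result coefficients: [1, -1, 4, -6, 8] → 1 - s + 4s^2 - 6s^3 + 8s^4

1 - s + 4s^2 - 6s^3 + 8s^4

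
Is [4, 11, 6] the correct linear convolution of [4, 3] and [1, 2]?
Recompute linear convolution of [4, 3] and [1, 2]: y[0] = 4×1 = 4; y[1] = 4×2 + 3×1 = 11; y[2] = 3×2 = 6 → [4, 11, 6]. Given [4, 11, 6] matches, so answer: Yes

Yes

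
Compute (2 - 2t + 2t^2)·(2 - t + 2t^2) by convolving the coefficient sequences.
Ascending coefficients: a = [2, -2, 2], b = [2, -1, 2]. c[0] = 2×2 = 4; c[1] = 2×-1 + -2×2 = -6; c[2] = 2×2 + -2×-1 + 2×2 = 10; c[3] = -2×2 + 2×-1 = -6; c[4] = 2×2 = 4. Result coefficients: [4, -6, 10, -6, 4] → 4 - 6t + 10t^2 - 6t^3 + 4t^4

4 - 6t + 10t^2 - 6t^3 + 4t^4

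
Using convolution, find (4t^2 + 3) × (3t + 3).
Ascending coefficients: a = [3, 0, 4], b = [3, 3]. c[0] = 3×3 = 9; c[1] = 3×3 + 0×3 = 9; c[2] = 0×3 + 4×3 = 12; c[3] = 4×3 = 12. Result coefficients: [9, 9, 12, 12] → 12t^3 + 12t^2 + 9t + 9

12t^3 + 12t^2 + 9t + 9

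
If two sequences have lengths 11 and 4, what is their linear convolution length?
Linear/full convolution length: m + n - 1 = 11 + 4 - 1 = 14

14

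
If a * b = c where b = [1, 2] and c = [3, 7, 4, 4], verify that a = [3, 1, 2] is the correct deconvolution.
Forward-compute [3, 1, 2] * [1, 2]: c[0] = 3×1 = 3; c[1] = 3×2 + 1×1 = 7; c[2] = 1×2 + 2×1 = 4; c[3] = 2×2 = 4 → [3, 7, 4, 4]. Matches given c = [3, 7, 4, 4], so verified.

Verified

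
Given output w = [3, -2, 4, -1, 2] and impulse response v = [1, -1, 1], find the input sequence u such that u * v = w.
Deconvolve w=[3, -2, 4, -1, 2] by v=[1, -1, 1]. Since v[0]=1, solve forward: u[0] = w[0] / 1 = 3; u[1] = (w[1] - 3×-1) / 1 = 1; u[2] = (w[2] - 1×-1 - 3×1) / 1 = 2. So u = [3, 1, 2]. Check by forward convolution: w[0] = 3×1 = 3; w[1] = 3×-1 + 1×1 = -2; w[2] = 3×1 + 1×-1 + 2×1 = 4; w[3] = 1×1 + 2×-1 = -1; w[4] = 2×1 = 2

[3, 1, 2]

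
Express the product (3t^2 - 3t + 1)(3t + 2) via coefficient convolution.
Ascending coefficients: a = [1, -3, 3], b = [2, 3]. c[0] = 1×2 = 2; c[1] = 1×3 + -3×2 = -3; c[2] = -3×3 + 3×2 = -3; c[3] = 3×3 = 9. Result coefficients: [2, -3, -3, 9] → 9t^3 - 3t^2 - 3t + 2

9t^3 - 3t^2 - 3t + 2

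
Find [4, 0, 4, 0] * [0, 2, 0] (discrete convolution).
y[0] = 4×0 = 0; y[1] = 4×2 + 0×0 = 8; y[2] = 4×0 + 0×2 + 4×0 = 0; y[3] = 0×0 + 4×2 + 0×0 = 8; y[4] = 4×0 + 0×2 = 0; y[5] = 0×0 = 0

[0, 8, 0, 8, 0, 0]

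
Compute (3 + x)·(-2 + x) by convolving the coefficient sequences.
Ascending coefficients: a = [3, 1], b = [-2, 1]. c[0] = 3×-2 = -6; c[1] = 3×1 + 1×-2 = 1; c[2] = 1×1 = 1. Result coefficients: [-6, 1, 1] → -6 + x + x^2

-6 + x + x^2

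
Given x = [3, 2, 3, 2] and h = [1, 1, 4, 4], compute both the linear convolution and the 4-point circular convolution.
Linear: y_lin[0] = 3×1 = 3; y_lin[1] = 3×1 + 2×1 = 5; y_lin[2] = 3×4 + 2×1 + 3×1 = 17; y_lin[3] = 3×4 + 2×4 + 3×1 + 2×1 = 25; y_lin[4] = 2×4 + 3×4 + 2×1 = 22; y_lin[5] = 3×4 + 2×4 = 20; y_lin[6] = 2×4 = 8 → [3, 5, 17, 25, 22, 20, 8]. Circular (length 4): y[0] = 3×1 + 2×4 + 3×4 + 2×1 = 25; y[1] = 3×1 + 2×1 + 3×4 + 2×4 = 25; y[2] = 3×4 + 2×1 + 3×1 + 2×4 = 25; y[3] = 3×4 + 2×4 + 3×1 + 2×1 = 25 → [25, 25, 25, 25]

Linear: [3, 5, 17, 25, 22, 20, 8], Circular: [25, 25, 25, 25]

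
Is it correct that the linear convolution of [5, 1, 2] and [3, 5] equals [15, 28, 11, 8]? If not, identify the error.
Recompute linear convolution of [5, 1, 2] and [3, 5]: y[0] = 5×3 = 15; y[1] = 5×5 + 1×3 = 28; y[2] = 1×5 + 2×3 = 11; y[3] = 2×5 = 10 → [15, 28, 11, 10]. Compare to given [15, 28, 11, 8]: they differ at index 3: given 8, correct 10, so answer: No

No. Error at index 3: given 8, correct 10.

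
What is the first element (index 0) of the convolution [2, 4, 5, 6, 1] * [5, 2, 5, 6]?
Use y[k] = Σ_i a[i]·b[k-i] at k=0. y[0] = 2×5 = 10

10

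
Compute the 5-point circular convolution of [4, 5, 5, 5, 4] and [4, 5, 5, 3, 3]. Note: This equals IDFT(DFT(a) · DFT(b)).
Either evaluate y[k] = Σ_j a[j]·b[(k-j) mod 5] directly, or use IDFT(DFT(a) · DFT(b)). y[0] = 4×4 + 5×3 + 5×3 + 5×5 + 4×5 = 91; y[1] = 4×5 + 5×4 + 5×3 + 5×3 + 4×5 = 90; y[2] = 4×5 + 5×5 + 5×4 + 5×3 + 4×3 = 92; y[3] = 4×3 + 5×5 + 5×5 + 5×4 + 4×3 = 94; y[4] = 4×3 + 5×3 + 5×5 + 5×5 + 4×4 = 93. Result: [91, 90, 92, 94, 93]

[91, 90, 92, 94, 93]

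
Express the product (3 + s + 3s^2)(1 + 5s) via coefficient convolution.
Ascending coefficients: a = [3, 1, 3], b = [1, 5]. c[0] = 3×1 = 3; c[1] = 3×5 + 1×1 = 16; c[2] = 1×5 + 3×1 = 8; c[3] = 3×5 = 15. Result coefficients: [3, 16, 8, 15] → 3 + 16s + 8s^2 + 15s^3

3 + 16s + 8s^2 + 15s^3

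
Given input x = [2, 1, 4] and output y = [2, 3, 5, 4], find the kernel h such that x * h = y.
Output length 4 = len(x) + len(h) - 1 ⇒ len(h) = 2. Solve h forward using h[k] = (y[k] - Σ_{i≥1} x[i]·h[k-i]) / x[0]: h[0] = y[0] / x[0] = 2 / 2 = 1; h[1] = (y[1] - 1×1) / x[0] = (3 - 1×1) / 2 = 1. So h = [1, 1]. Forward-check [2, 1, 4] * [1, 1]: y[0] = 2×1 = 2; y[1] = 2×1 + 1×1 = 3; y[2] = 1×1 + 4×1 = 5; y[3] = 4×1 = 4 → [2, 3, 5, 4] ✓

[1, 1]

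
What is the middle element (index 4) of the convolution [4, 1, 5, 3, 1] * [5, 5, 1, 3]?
Use y[k] = Σ_i a[i]·b[k-i] at k=4. y[4] = 1×3 + 5×1 + 3×5 + 1×5 = 28

28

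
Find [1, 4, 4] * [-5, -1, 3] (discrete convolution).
y[0] = 1×-5 = -5; y[1] = 1×-1 + 4×-5 = -21; y[2] = 1×3 + 4×-1 + 4×-5 = -21; y[3] = 4×3 + 4×-1 = 8; y[4] = 4×3 = 12

[-5, -21, -21, 8, 12]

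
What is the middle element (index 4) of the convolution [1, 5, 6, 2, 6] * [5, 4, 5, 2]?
Use y[k] = Σ_i a[i]·b[k-i] at k=4. y[4] = 5×2 + 6×5 + 2×4 + 6×5 = 78

78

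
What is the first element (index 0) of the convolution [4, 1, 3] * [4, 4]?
Use y[k] = Σ_i a[i]·b[k-i] at k=0. y[0] = 4×4 = 16

16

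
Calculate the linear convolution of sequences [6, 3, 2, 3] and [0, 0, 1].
y[0] = 6×0 = 0; y[1] = 6×0 + 3×0 = 0; y[2] = 6×1 + 3×0 + 2×0 = 6; y[3] = 3×1 + 2×0 + 3×0 = 3; y[4] = 2×1 + 3×0 = 2; y[5] = 3×1 = 3

[0, 0, 6, 3, 2, 3]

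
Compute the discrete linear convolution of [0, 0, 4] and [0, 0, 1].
y[0] = 0×0 = 0; y[1] = 0×0 + 0×0 = 0; y[2] = 0×1 + 0×0 + 4×0 = 0; y[3] = 0×1 + 4×0 = 0; y[4] = 4×1 = 4

[0, 0, 0, 0, 4]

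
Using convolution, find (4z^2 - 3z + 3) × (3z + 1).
Ascending coefficients: a = [3, -3, 4], b = [1, 3]. c[0] = 3×1 = 3; c[1] = 3×3 + -3×1 = 6; c[2] = -3×3 + 4×1 = -5; c[3] = 4×3 = 12. Result coefficients: [3, 6, -5, 12] → 12z^3 - 5z^2 + 6z + 3

12z^3 - 5z^2 + 6z + 3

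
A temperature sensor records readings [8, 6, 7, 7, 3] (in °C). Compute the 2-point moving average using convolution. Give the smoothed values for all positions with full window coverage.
2-point moving average kernel = [1, 1]. Apply in 'valid' mode (full window coverage): avg[0] = (8 + 6) / 2 = 7.0; avg[1] = (6 + 7) / 2 = 6.5; avg[2] = (7 + 7) / 2 = 7.0; avg[3] = (7 + 3) / 2 = 5.0. Smoothed values: [7.0, 6.5, 7.0, 5.0]

[7.0, 6.5, 7.0, 5.0]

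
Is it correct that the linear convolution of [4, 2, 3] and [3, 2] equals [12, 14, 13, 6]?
Recompute linear convolution of [4, 2, 3] and [3, 2]: y[0] = 4×3 = 12; y[1] = 4×2 + 2×3 = 14; y[2] = 2×2 + 3×3 = 13; y[3] = 3×2 = 6 → [12, 14, 13, 6]. Given [12, 14, 13, 6] matches, so answer: Yes

Yes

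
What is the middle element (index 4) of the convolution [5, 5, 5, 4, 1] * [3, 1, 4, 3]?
Use y[k] = Σ_i a[i]·b[k-i] at k=4. y[4] = 5×3 + 5×4 + 4×1 + 1×3 = 42

42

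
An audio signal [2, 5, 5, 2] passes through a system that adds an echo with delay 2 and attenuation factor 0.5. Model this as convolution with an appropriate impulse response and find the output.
Direct-path + delayed-attenuated-path model → impulse response h = [1, 0, 0.5] (1 at lag 0, 0.5 at lag 2). Output y[n] = x[n] + 0.5·x[n - 2] (with x[n] = 0 outside 0..3): y[0] = 2 + 0.5×0 = 2; y[1] = 5 + 0.5×0 = 5; y[2] = 5 + 0.5×2 = 6.0; y[3] = 2 + 0.5×5 = 4.5; y[4] = 0 + 0.5×5 = 2.5; y[5] = 0 + 0.5×2 = 1.0. So y = [2, 5, 6.0, 4.5, 2.5, 1.0]

[2, 5, 6.0, 4.5, 2.5, 1.0]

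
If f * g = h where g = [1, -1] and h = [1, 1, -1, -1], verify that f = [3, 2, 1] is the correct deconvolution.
Forward-compute [3, 2, 1] * [1, -1]: h[0] = 3×1 = 3; h[1] = 3×-1 + 2×1 = -1; h[2] = 2×-1 + 1×1 = -1; h[3] = 1×-1 = -1 → [3, -1, -1, -1]. Does not match given h = [1, 1, -1, -1].

Not verified. [3, 2, 1] * [1, -1] = [3, -1, -1, -1], which differs from [1, 1, -1, -1] at index 0.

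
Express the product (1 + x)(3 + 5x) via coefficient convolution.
Ascending coefficients: a = [1, 1], b = [3, 5]. c[0] = 1×3 = 3; c[1] = 1×5 + 1×3 = 8; c[2] = 1×5 = 5. Result coefficients: [3, 8, 5] → 3 + 8x + 5x^2

3 + 8x + 5x^2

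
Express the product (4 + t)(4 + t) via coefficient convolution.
Ascending coefficients: a = [4, 1], b = [4, 1]. c[0] = 4×4 = 16; c[1] = 4×1 + 1×4 = 8; c[2] = 1×1 = 1. Result coefficients: [16, 8, 1] → 16 + 8t + t^2

16 + 8t + t^2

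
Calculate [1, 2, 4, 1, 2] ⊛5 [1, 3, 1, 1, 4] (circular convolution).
Use y[k] = Σ_j a[j]·b[(k-j) mod 5]. y[0] = 1×1 + 2×4 + 4×1 + 1×1 + 2×3 = 20; y[1] = 1×3 + 2×1 + 4×4 + 1×1 + 2×1 = 24; y[2] = 1×1 + 2×3 + 4×1 + 1×4 + 2×1 = 17; y[3] = 1×1 + 2×1 + 4×3 + 1×1 + 2×4 = 24; y[4] = 1×4 + 2×1 + 4×1 + 1×3 + 2×1 = 15. Result: [20, 24, 17, 24, 15]

[20, 24, 17, 24, 15]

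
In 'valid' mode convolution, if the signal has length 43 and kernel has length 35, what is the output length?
'Valid' mode counts only positions where the kernel fully overlaps the signal: m - n + 1 = 43 - 35 + 1 = 9

9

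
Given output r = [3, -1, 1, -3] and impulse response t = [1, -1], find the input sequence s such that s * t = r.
Deconvolve r=[3, -1, 1, -3] by t=[1, -1]. Since t[0]=1, solve forward: s[0] = r[0] / 1 = 3; s[1] = (r[1] - 3×-1) / 1 = 2; s[2] = (r[2] - 2×-1) / 1 = 3. So s = [3, 2, 3]. Check by forward convolution: r[0] = 3×1 = 3; r[1] = 3×-1 + 2×1 = -1; r[2] = 2×-1 + 3×1 = 1; r[3] = 3×-1 = -3

[3, 2, 3]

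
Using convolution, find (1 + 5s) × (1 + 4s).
Ascending coefficients: a = [1, 5], b = [1, 4]. c[0] = 1×1 = 1; c[1] = 1×4 + 5×1 = 9; c[2] = 5×4 = 20. Result coefficients: [1, 9, 20] → 1 + 9s + 20s^2

1 + 9s + 20s^2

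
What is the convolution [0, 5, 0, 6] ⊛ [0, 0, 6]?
y[0] = 0×0 = 0; y[1] = 0×0 + 5×0 = 0; y[2] = 0×6 + 5×0 + 0×0 = 0; y[3] = 5×6 + 0×0 + 6×0 = 30; y[4] = 0×6 + 6×0 = 0; y[5] = 6×6 = 36

[0, 0, 0, 30, 0, 36]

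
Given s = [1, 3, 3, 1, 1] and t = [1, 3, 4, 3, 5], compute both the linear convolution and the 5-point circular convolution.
Linear: y_lin[0] = 1×1 = 1; y_lin[1] = 1×3 + 3×1 = 6; y_lin[2] = 1×4 + 3×3 + 3×1 = 16; y_lin[3] = 1×3 + 3×4 + 3×3 + 1×1 = 25; y_lin[4] = 1×5 + 3×3 + 3×4 + 1×3 + 1×1 = 30; y_lin[5] = 3×5 + 3×3 + 1×4 + 1×3 = 31; y_lin[6] = 3×5 + 1×3 + 1×4 = 22; y_lin[7] = 1×5 + 1×3 = 8; y_lin[8] = 1×5 = 5 → [1, 6, 16, 25, 30, 31, 22, 8, 5]. Circular (length 5): y[0] = 1×1 + 3×5 + 3×3 + 1×4 + 1×3 = 32; y[1] = 1×3 + 3×1 + 3×5 + 1×3 + 1×4 = 28; y[2] = 1×4 + 3×3 + 3×1 + 1×5 + 1×3 = 24; y[3] = 1×3 + 3×4 + 3×3 + 1×1 + 1×5 = 30; y[4] = 1×5 + 3×3 + 3×4 + 1×3 + 1×1 = 30 → [32, 28, 24, 30, 30]

Linear: [1, 6, 16, 25, 30, 31, 22, 8, 5], Circular: [32, 28, 24, 30, 30]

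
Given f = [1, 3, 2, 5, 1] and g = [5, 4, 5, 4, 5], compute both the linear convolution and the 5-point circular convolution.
Linear: y_lin[0] = 1×5 = 5; y_lin[1] = 1×4 + 3×5 = 19; y_lin[2] = 1×5 + 3×4 + 2×5 = 27; y_lin[3] = 1×4 + 3×5 + 2×4 + 5×5 = 52; y_lin[4] = 1×5 + 3×4 + 2×5 + 5×4 + 1×5 = 52; y_lin[5] = 3×5 + 2×4 + 5×5 + 1×4 = 52; y_lin[6] = 2×5 + 5×4 + 1×5 = 35; y_lin[7] = 5×5 + 1×4 = 29; y_lin[8] = 1×5 = 5 → [5, 19, 27, 52, 52, 52, 35, 29, 5]. Circular (length 5): y[0] = 1×5 + 3×5 + 2×4 + 5×5 + 1×4 = 57; y[1] = 1×4 + 3×5 + 2×5 + 5×4 + 1×5 = 54; y[2] = 1×5 + 3×4 + 2×5 + 5×5 + 1×4 = 56; y[3] = 1×4 + 3×5 + 2×4 + 5×5 + 1×5 = 57; y[4] = 1×5 + 3×4 + 2×5 + 5×4 + 1×5 = 52 → [57, 54, 56, 57, 52]

Linear: [5, 19, 27, 52, 52, 52, 35, 29, 5], Circular: [57, 54, 56, 57, 52]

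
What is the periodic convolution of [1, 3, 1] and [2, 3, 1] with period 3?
Use y[k] = Σ_j f[j]·g[(k-j) mod 3]. y[0] = 1×2 + 3×1 + 1×3 = 8; y[1] = 1×3 + 3×2 + 1×1 = 10; y[2] = 1×1 + 3×3 + 1×2 = 12. Result: [8, 10, 12]

[8, 10, 12]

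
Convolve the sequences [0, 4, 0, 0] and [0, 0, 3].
y[0] = 0×0 = 0; y[1] = 0×0 + 4×0 = 0; y[2] = 0×3 + 4×0 + 0×0 = 0; y[3] = 4×3 + 0×0 + 0×0 = 12; y[4] = 0×3 + 0×0 = 0; y[5] = 0×3 = 0

[0, 0, 0, 12, 0, 0]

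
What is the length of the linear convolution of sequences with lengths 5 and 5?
Linear/full convolution length: m + n - 1 = 5 + 5 - 1 = 9

9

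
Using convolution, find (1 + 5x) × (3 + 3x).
Ascending coefficients: a = [1, 5], b = [3, 3]. c[0] = 1×3 = 3; c[1] = 1×3 + 5×3 = 18; c[2] = 5×3 = 15. Result coefficients: [3, 18, 15] → 3 + 18x + 15x^2

3 + 18x + 15x^2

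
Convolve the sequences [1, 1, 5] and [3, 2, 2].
y[0] = 1×3 = 3; y[1] = 1×2 + 1×3 = 5; y[2] = 1×2 + 1×2 + 5×3 = 19; y[3] = 1×2 + 5×2 = 12; y[4] = 5×2 = 10

[3, 5, 19, 12, 10]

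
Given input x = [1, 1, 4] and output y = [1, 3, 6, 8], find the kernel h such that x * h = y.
Output length 4 = len(x) + len(h) - 1 ⇒ len(h) = 2. Solve h forward using h[k] = (y[k] - Σ_{i≥1} x[i]·h[k-i]) / x[0]: h[0] = y[0] / x[0] = 1 / 1 = 1; h[1] = (y[1] - 1×1) / x[0] = (3 - 1×1) / 1 = 2. So h = [1, 2]. Forward-check [1, 1, 4] * [1, 2]: y[0] = 1×1 = 1; y[1] = 1×2 + 1×1 = 3; y[2] = 1×2 + 4×1 = 6; y[3] = 4×2 = 8 → [1, 3, 6, 8] ✓

[1, 2]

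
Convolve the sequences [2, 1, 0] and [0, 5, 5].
y[0] = 2×0 = 0; y[1] = 2×5 + 1×0 = 10; y[2] = 2×5 + 1×5 + 0×0 = 15; y[3] = 1×5 + 0×5 = 5; y[4] = 0×5 = 0

[0, 10, 15, 5, 0]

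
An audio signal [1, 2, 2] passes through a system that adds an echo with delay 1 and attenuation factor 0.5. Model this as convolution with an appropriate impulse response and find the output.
Direct-path + delayed-attenuated-path model → impulse response h = [1, 0.5] (1 at lag 0, 0.5 at lag 1). Output y[n] = x[n] + 0.5·x[n - 1] (with x[n] = 0 outside 0..2): y[0] = 1 + 0.5×0 = 1; y[1] = 2 + 0.5×1 = 2.5; y[2] = 2 + 0.5×2 = 3.0; y[3] = 0 + 0.5×2 = 1.0. So y = [1, 2.5, 3.0, 1.0]

[1, 2.5, 3.0, 1.0]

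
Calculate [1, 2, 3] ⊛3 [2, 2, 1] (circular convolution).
Use y[k] = Σ_j f[j]·g[(k-j) mod 3]. y[0] = 1×2 + 2×1 + 3×2 = 10; y[1] = 1×2 + 2×2 + 3×1 = 9; y[2] = 1×1 + 2×2 + 3×2 = 11. Result: [10, 9, 11]

[10, 9, 11]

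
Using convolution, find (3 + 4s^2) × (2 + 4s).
Ascending coefficients: a = [3, 0, 4], b = [2, 4]. c[0] = 3×2 = 6; c[1] = 3×4 + 0×2 = 12; c[2] = 0×4 + 4×2 = 8; c[3] = 4×4 = 16. Result coefficients: [6, 12, 8, 16] → 6 + 12s + 8s^2 + 16s^3

6 + 12s + 8s^2 + 16s^3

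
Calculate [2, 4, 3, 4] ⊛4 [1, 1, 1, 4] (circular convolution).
Use y[k] = Σ_j f[j]·g[(k-j) mod 4]. y[0] = 2×1 + 4×4 + 3×1 + 4×1 = 25; y[1] = 2×1 + 4×1 + 3×4 + 4×1 = 22; y[2] = 2×1 + 4×1 + 3×1 + 4×4 = 25; y[3] = 2×4 + 4×1 + 3×1 + 4×1 = 19. Result: [25, 22, 25, 19]

[25, 22, 25, 19]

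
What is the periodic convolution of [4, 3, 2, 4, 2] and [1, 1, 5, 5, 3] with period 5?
Use y[k] = Σ_j x[j]·h[(k-j) mod 5]. y[0] = 4×1 + 3×3 + 2×5 + 4×5 + 2×1 = 45; y[1] = 4×1 + 3×1 + 2×3 + 4×5 + 2×5 = 43; y[2] = 4×5 + 3×1 + 2×1 + 4×3 + 2×5 = 47; y[3] = 4×5 + 3×5 + 2×1 + 4×1 + 2×3 = 47; y[4] = 4×3 + 3×5 + 2×5 + 4×1 + 2×1 = 43. Result: [45, 43, 47, 47, 43]

[45, 43, 47, 47, 43]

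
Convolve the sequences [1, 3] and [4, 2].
y[0] = 1×4 = 4; y[1] = 1×2 + 3×4 = 14; y[2] = 3×2 = 6

[4, 14, 6]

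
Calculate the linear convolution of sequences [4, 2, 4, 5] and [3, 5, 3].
y[0] = 4×3 = 12; y[1] = 4×5 + 2×3 = 26; y[2] = 4×3 + 2×5 + 4×3 = 34; y[3] = 2×3 + 4×5 + 5×3 = 41; y[4] = 4×3 + 5×5 = 37; y[5] = 5×3 = 15

[12, 26, 34, 41, 37, 15]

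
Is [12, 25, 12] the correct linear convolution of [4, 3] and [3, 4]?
Recompute linear convolution of [4, 3] and [3, 4]: y[0] = 4×3 = 12; y[1] = 4×4 + 3×3 = 25; y[2] = 3×4 = 12 → [12, 25, 12]. Given [12, 25, 12] matches, so answer: Yes

Yes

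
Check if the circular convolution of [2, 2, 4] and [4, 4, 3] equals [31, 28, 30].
Recompute circular convolution of [2, 2, 4] and [4, 4, 3]: y[0] = 2×4 + 2×3 + 4×4 = 30; y[1] = 2×4 + 2×4 + 4×3 = 28; y[2] = 2×3 + 2×4 + 4×4 = 30 → [30, 28, 30]. Compare to given [31, 28, 30]: they differ at index 0: given 31, correct 30, so answer: No

No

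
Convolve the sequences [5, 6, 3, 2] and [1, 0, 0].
y[0] = 5×1 = 5; y[1] = 5×0 + 6×1 = 6; y[2] = 5×0 + 6×0 + 3×1 = 3; y[3] = 6×0 + 3×0 + 2×1 = 2; y[4] = 3×0 + 2×0 = 0; y[5] = 2×0 = 0

[5, 6, 3, 2, 0, 0]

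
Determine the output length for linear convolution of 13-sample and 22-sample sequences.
Linear/full convolution length: m + n - 1 = 13 + 22 - 1 = 34

34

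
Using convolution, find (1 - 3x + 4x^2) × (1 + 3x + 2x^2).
Ascending coefficients: a = [1, -3, 4], b = [1, 3, 2]. c[0] = 1×1 = 1; c[1] = 1×3 + -3×1 = 0; c[2] = 1×2 + -3×3 + 4×1 = -3; c[3] = -3×2 + 4×3 = 6; c[4] = 4×2 = 8. Result coefficients: [1, 0, -3, 6, 8] → 1 - 3x^2 + 6x^3 + 8x^4

1 - 3x^2 + 6x^3 + 8x^4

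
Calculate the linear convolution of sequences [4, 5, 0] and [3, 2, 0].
y[0] = 4×3 = 12; y[1] = 4×2 + 5×3 = 23; y[2] = 4×0 + 5×2 + 0×3 = 10; y[3] = 5×0 + 0×2 = 0; y[4] = 0×0 = 0

[12, 23, 10, 0, 0]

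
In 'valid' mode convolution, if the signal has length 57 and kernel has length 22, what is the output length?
'Valid' mode counts only positions where the kernel fully overlaps the signal: m - n + 1 = 57 - 22 + 1 = 36

36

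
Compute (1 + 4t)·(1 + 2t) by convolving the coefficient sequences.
Ascending coefficients: a = [1, 4], b = [1, 2]. c[0] = 1×1 = 1; c[1] = 1×2 + 4×1 = 6; c[2] = 4×2 = 8. Result coefficients: [1, 6, 8] → 1 + 6t + 8t^2

1 + 6t + 8t^2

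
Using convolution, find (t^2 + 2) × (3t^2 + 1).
Ascending coefficients: a = [2, 0, 1], b = [1, 0, 3]. c[0] = 2×1 = 2; c[1] = 2×0 + 0×1 = 0; c[2] = 2×3 + 0×0 + 1×1 = 7; c[3] = 0×3 + 1×0 = 0; c[4] = 1×3 = 3. Result coefficients: [2, 0, 7, 0, 3] → 3t^4 + 7t^2 + 2

3t^4 + 7t^2 + 2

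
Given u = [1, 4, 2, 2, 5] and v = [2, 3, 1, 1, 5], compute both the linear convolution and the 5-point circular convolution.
Linear: y_lin[0] = 1×2 = 2; y_lin[1] = 1×3 + 4×2 = 11; y_lin[2] = 1×1 + 4×3 + 2×2 = 17; y_lin[3] = 1×1 + 4×1 + 2×3 + 2×2 = 15; y_lin[4] = 1×5 + 4×1 + 2×1 + 2×3 + 5×2 = 27; y_lin[5] = 4×5 + 2×1 + 2×1 + 5×3 = 39; y_lin[6] = 2×5 + 2×1 + 5×1 = 17; y_lin[7] = 2×5 + 5×1 = 15; y_lin[8] = 5×5 = 25 → [2, 11, 17, 15, 27, 39, 17, 15, 25]. Circular (length 5): y[0] = 1×2 + 4×5 + 2×1 + 2×1 + 5×3 = 41; y[1] = 1×3 + 4×2 + 2×5 + 2×1 + 5×1 = 28; y[2] = 1×1 + 4×3 + 2×2 + 2×5 + 5×1 = 32; y[3] = 1×1 + 4×1 + 2×3 + 2×2 + 5×5 = 40; y[4] = 1×5 + 4×1 + 2×1 + 2×3 + 5×2 = 27 → [41, 28, 32, 40, 27]

Linear: [2, 11, 17, 15, 27, 39, 17, 15, 25], Circular: [41, 28, 32, 40, 27]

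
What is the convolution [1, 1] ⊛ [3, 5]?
y[0] = 1×3 = 3; y[1] = 1×5 + 1×3 = 8; y[2] = 1×5 = 5

[3, 8, 5]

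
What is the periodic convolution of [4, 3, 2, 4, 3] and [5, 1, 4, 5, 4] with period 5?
Use y[k] = Σ_j a[j]·b[(k-j) mod 5]. y[0] = 4×5 + 3×4 + 2×5 + 4×4 + 3×1 = 61; y[1] = 4×1 + 3×5 + 2×4 + 4×5 + 3×4 = 59; y[2] = 4×4 + 3×1 + 2×5 + 4×4 + 3×5 = 60; y[3] = 4×5 + 3×4 + 2×1 + 4×5 + 3×4 = 66; y[4] = 4×4 + 3×5 + 2×4 + 4×1 + 3×5 = 58. Result: [61, 59, 60, 66, 58]

[61, 59, 60, 66, 58]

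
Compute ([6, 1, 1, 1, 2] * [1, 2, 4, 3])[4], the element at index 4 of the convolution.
Use y[k] = Σ_i a[i]·b[k-i] at k=4. y[4] = 1×3 + 1×4 + 1×2 + 2×1 = 11

11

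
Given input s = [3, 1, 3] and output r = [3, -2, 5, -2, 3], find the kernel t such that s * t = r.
Output length 5 = len(s) + len(t) - 1 ⇒ len(t) = 3. Solve t forward using t[k] = (r[k] - Σ_{i≥1} s[i]·t[k-i]) / s[0]: t[0] = r[0] / s[0] = 3 / 3 = 1; t[1] = (r[1] - 1×1) / s[0] = (-2 - 1×1) / 3 = -1; t[2] = (r[2] - 1×-1 - 3×1) / s[0] = (5 - 1×-1 - 3×1) / 3 = 1. So t = [1, -1, 1]. Forward-check [3, 1, 3] * [1, -1, 1]: r[0] = 3×1 = 3; r[1] = 3×-1 + 1×1 = -2; r[2] = 3×1 + 1×-1 + 3×1 = 5; r[3] = 1×1 + 3×-1 = -2; r[4] = 3×1 = 3 → [3, -2, 5, -2, 3] ✓

[1, -1, 1]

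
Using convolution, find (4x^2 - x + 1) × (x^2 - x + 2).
Ascending coefficients: a = [1, -1, 4], b = [2, -1, 1]. c[0] = 1×2 = 2; c[1] = 1×-1 + -1×2 = -3; c[2] = 1×1 + -1×-1 + 4×2 = 10; c[3] = -1×1 + 4×-1 = -5; c[4] = 4×1 = 4. Result coefficients: [2, -3, 10, -5, 4] → 4x^4 - 5x^3 + 10x^2 - 3x + 2

4x^4 - 5x^3 + 10x^2 - 3x + 2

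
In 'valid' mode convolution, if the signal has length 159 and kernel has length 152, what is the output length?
'Valid' mode counts only positions where the kernel fully overlaps the signal: m - n + 1 = 159 - 152 + 1 = 8

8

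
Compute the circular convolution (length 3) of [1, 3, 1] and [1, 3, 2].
Use y[k] = Σ_j u[j]·v[(k-j) mod 3]. y[0] = 1×1 + 3×2 + 1×3 = 10; y[1] = 1×3 + 3×1 + 1×2 = 8; y[2] = 1×2 + 3×3 + 1×1 = 12. Result: [10, 8, 12]

[10, 8, 12]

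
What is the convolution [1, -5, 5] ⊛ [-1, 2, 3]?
y[0] = 1×-1 = -1; y[1] = 1×2 + -5×-1 = 7; y[2] = 1×3 + -5×2 + 5×-1 = -12; y[3] = -5×3 + 5×2 = -5; y[4] = 5×3 = 15

[-1, 7, -12, -5, 15]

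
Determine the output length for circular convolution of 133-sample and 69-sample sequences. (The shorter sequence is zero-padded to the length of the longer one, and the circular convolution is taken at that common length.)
Circular convolution (zero-padding the shorter input) has length max(m, n) = max(133, 69) = 133

133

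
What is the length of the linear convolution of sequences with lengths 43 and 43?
Linear/full convolution length: m + n - 1 = 43 + 43 - 1 = 85

85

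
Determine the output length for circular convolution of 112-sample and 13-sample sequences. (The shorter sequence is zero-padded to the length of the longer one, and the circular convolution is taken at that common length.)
Circular convolution (zero-padding the shorter input) has length max(m, n) = max(112, 13) = 112

112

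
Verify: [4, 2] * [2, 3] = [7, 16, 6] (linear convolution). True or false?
Recompute linear convolution of [4, 2] and [2, 3]: y[0] = 4×2 = 8; y[1] = 4×3 + 2×2 = 16; y[2] = 2×3 = 6 → [8, 16, 6]. Compare to given [7, 16, 6]: they differ at index 0: given 7, correct 8, so answer: No

No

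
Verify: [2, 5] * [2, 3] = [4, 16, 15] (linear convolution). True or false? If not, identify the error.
Recompute linear convolution of [2, 5] and [2, 3]: y[0] = 2×2 = 4; y[1] = 2×3 + 5×2 = 16; y[2] = 5×3 = 15 → [4, 16, 15]. Given [4, 16, 15] matches, so answer: Yes

Yes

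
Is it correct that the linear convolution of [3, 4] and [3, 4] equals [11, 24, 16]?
Recompute linear convolution of [3, 4] and [3, 4]: y[0] = 3×3 = 9; y[1] = 3×4 + 4×3 = 24; y[2] = 4×4 = 16 → [9, 24, 16]. Compare to given [11, 24, 16]: they differ at index 0: given 11, correct 9, so answer: No

No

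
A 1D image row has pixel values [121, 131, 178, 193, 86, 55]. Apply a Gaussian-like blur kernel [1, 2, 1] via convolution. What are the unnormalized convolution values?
Convolve image row [121, 131, 178, 193, 86, 55] with kernel [1, 2, 1]: y[0] = 121×1 = 121; y[1] = 121×2 + 131×1 = 373; y[2] = 121×1 + 131×2 + 178×1 = 561; y[3] = 131×1 + 178×2 + 193×1 = 680; y[4] = 178×1 + 193×2 + 86×1 = 650; y[5] = 193×1 + 86×2 + 55×1 = 420; y[6] = 86×1 + 55×2 = 196; y[7] = 55×1 = 55 → [121, 373, 561, 680, 650, 420, 196, 55]. Normalization factor = sum(kernel) = 4.

[121, 373, 561, 680, 650, 420, 196, 55]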